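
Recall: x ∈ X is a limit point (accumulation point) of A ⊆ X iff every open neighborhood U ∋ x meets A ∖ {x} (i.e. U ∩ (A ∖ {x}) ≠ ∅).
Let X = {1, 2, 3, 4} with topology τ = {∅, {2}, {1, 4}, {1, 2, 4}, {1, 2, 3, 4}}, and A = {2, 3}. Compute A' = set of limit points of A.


A' = {3}

For each x ∈ X, list the open sets U ∈ τ with x ∈ U, then check whether U ∩ (A ∖ {x}) ≠ ∅ for every such U.
  x = 1: open {1, 4} ∋ x has {1, 4} ∩ (A ∖ {1}) = ∅, so x is NOT a limit point.
  x = 2: open {2} ∋ x has {2} ∩ (A ∖ {2}) = ∅, so x is NOT a limit point.
  x = 3: opens ∋ x are {1, 2, 3, 4}; each meets A ∖ {3}, so x IS a limit point.
  x = 4: open {1, 4} ∋ x has {1, 4} ∩ (A ∖ {4}) = ∅, so x is NOT a limit point.
Collecting: A' = {3}.


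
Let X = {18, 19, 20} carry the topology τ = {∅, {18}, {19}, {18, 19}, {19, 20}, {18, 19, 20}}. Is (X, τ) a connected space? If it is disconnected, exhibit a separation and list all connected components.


(X, τ) is disconnected; components = [{18}, {19, 20}].

Find clopen sets (U ∈ τ with X ∖ U ∈ τ):
  U = ∅, X ∖ U = {18, 19, 20} — both open, so U is clopen.
  U = {18}, X ∖ U = {19, 20} — both open, so U is clopen.
  U = {19, 20}, X ∖ U = {18} — both open, so U is clopen.
  U = {18, 19, 20}, X ∖ U = ∅ — both open, so U is clopen.
Nontrivial clopen(s) exist: e.g. {18}. So (X, τ) is disconnected.
Compute connected components by grouping points that agree on all clopens:
  component: {18}
  component: {19, 20}


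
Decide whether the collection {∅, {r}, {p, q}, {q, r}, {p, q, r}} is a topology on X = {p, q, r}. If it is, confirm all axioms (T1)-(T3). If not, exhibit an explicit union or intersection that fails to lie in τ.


τ is NOT a topology on X.

Axiom (T1): ∅ ∈ τ? Yes; X ∈ τ? Yes.
Axiom (T2/T3): check pairwise unions and intersections of members of τ.
Counterexample for (T3): {p, q} ∩ {q, r} = {q} ∉ τ. Therefore τ is NOT a topology.


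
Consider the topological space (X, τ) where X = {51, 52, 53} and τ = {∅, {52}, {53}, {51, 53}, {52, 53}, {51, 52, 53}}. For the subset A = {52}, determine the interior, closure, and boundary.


int(A) = {52}, cl(A) = {52}, ∂A = ∅.

Closed sets in (X, τ) are complements of opens:
  closed(X, τ) = {∅, {51}, {52}, {51, 52}, {51, 53}, {51, 52, 53}}.
int(A) = ⋃ {U ∈ τ : U ⊆ A}. Opens contained in A: ∅, {52}.
Taking the union of these: int(A) = {52}.
cl(A) = ⋂ {C closed : A ⊆ C}. Closed sets containing A: {52}, {51, 52}, {51, 52, 53}.
Intersecting these: cl(A) = {52}.
∂A = cl(A) ∖ int(A) = {52} ∖ {52} = ∅.


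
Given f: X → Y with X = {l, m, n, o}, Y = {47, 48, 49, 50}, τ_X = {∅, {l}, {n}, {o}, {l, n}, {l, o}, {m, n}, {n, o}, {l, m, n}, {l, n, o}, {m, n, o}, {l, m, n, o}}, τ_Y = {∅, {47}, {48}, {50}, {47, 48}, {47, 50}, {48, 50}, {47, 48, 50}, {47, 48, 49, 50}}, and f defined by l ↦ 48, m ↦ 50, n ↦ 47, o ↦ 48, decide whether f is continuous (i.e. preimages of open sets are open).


f is NOT continuous.

Compute f^{-1}(U) for each U ∈ τ_Y:
  U = ∅: f^{-1}(U) = ∅ ∈ τ_X ✓.
  U = {47}: f^{-1}(U) = {n} ∈ τ_X ✓.
  U = {48}: f^{-1}(U) = {l, o} ∈ τ_X ✓.
  U = {50}: f^{-1}(U) = {m} ∉ τ_X ✗.
  U = {47, 48}: f^{-1}(U) = {l, n, o} ∈ τ_X ✓.
  U = {47, 50}: f^{-1}(U) = {m, n} ∈ τ_X ✓.
  U = {48, 50}: f^{-1}(U) = {l, m, o} ∉ τ_X ✗.
  U = {47, 48, 50}: f^{-1}(U) = {l, m, n, o} ∈ τ_X ✓.
  U = {47, 48, 49, 50}: f^{-1}(U) = {l, m, n, o} ∈ τ_X ✓.
Found U = {50} with f^{-1}(U) = {m} not in τ_X. Therefore f is NOT continuous.


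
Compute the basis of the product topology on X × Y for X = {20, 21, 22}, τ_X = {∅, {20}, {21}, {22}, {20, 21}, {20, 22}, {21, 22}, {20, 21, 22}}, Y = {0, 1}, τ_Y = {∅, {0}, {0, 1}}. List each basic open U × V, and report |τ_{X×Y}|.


Basis B = {∅ × ∅, {20} × {0}, {21} × {0}, {22} × {0}, {20} × {0, 1}, {20, 21} × {0}, {20, 22} × {0}, {21} × {0, 1}, {21, 22} × {0}, {22} × {0, 1}, {20, 21, 22} × {0}, {20, 21} × {0, 1}, {20, 22} × {0, 1}, {21, 22} × {0, 1}, {20, 21, 22} × {0, 1}}; |τ_{X×Y}| = 27.

Enumerate products U × V with U ∈ τ_X, V ∈ τ_Y (deduplicated):
  ∅ × ∅ = {} (∅)
  {20} × {0} = {(20,0)}
  {21} × {0} = {(21,0)}
  {22} × {0} = {(22,0)}
  {20} × {0, 1} = {(20,0), (20,1)}
  {20, 21} × {0} = {(20,0), (21,0)}
  {20, 22} × {0} = {(20,0), (22,0)}
  {21} × {0, 1} = {(21,0), (21,1)}
  {21, 22} × {0} = {(21,0), (22,0)}
  {22} × {0, 1} = {(22,0), (22,1)}
  {20, 21, 22} × {0} = {(20,0), (21,0), (22,0)}
  {20, 21} × {0, 1} = {(20,0), (20,1), (21,0), (21,1)}
  {20, 22} × {0, 1} = {(20,0), (20,1), (22,0), (22,1)}
  {21, 22} × {0, 1} = {(21,0), (21,1), (22,0), (22,1)}
  {20, 21, 22} × {0, 1} = {(20,0), (20,1), (21,0), (21,1), (22,0), (22,1)}
These 15 distinct sets form the basis B.
Close under arbitrary unions to get τ_{X×Y}; counting gives |τ_{X×Y}| = 27.


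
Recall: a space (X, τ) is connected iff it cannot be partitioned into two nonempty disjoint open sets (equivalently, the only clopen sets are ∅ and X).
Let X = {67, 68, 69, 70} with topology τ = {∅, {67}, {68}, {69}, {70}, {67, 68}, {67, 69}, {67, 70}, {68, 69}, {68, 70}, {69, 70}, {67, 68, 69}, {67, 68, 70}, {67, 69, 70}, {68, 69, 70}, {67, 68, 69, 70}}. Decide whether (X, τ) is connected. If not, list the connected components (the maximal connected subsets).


(X, τ) is disconnected; components = [{67}, {68}, {69}, {70}].

Find clopen sets (U ∈ τ with X ∖ U ∈ τ):
  U = ∅, X ∖ U = {67, 68, 69, 70} — both open, so U is clopen.
  U = {67}, X ∖ U = {68, 69, 70} — both open, so U is clopen.
  U = {68}, X ∖ U = {67, 69, 70} — both open, so U is clopen.
  U = {69}, X ∖ U = {67, 68, 70} — both open, so U is clopen.
  U = {70}, X ∖ U = {67, 68, 69} — both open, so U is clopen.
  U = {67, 68}, X ∖ U = {69, 70} — both open, so U is clopen.
  U = {67, 69}, X ∖ U = {68, 70} — both open, so U is clopen.
  U = {67, 70}, X ∖ U = {68, 69} — both open, so U is clopen.
  U = {68, 69}, X ∖ U = {67, 70} — both open, so U is clopen.
  U = {68, 70}, X ∖ U = {67, 69} — both open, so U is clopen.
  U = {69, 70}, X ∖ U = {67, 68} — both open, so U is clopen.
  U = {67, 68, 69}, X ∖ U = {70} — both open, so U is clopen.
  U = {67, 68, 70}, X ∖ U = {69} — both open, so U is clopen.
  U = {67, 69, 70}, X ∖ U = {68} — both open, so U is clopen.
  U = {68, 69, 70}, X ∖ U = {67} — both open, so U is clopen.
  U = {67, 68, 69, 70}, X ∖ U = ∅ — both open, so U is clopen.
Nontrivial clopen(s) exist: e.g. {68, 69, 70}. So (X, τ) is disconnected.
Compute connected components by grouping points that agree on all clopens:
  component: {67}
  component: {68}
  component: {69}
  component: {70}


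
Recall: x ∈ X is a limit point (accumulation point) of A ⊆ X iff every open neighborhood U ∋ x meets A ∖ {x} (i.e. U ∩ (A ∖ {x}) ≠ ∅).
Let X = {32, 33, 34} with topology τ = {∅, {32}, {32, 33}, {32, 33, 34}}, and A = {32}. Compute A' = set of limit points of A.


A' = {33, 34}

For each x ∈ X, list the open sets U ∈ τ with x ∈ U, then check whether U ∩ (A ∖ {x}) ≠ ∅ for every such U.
  x = 32: open {32} ∋ x has {32} ∩ (A ∖ {32}) = ∅, so x is NOT a limit point.
  x = 33: opens ∋ x are {32, 33}, {32, 33, 34}; each meets A ∖ {33}, so x IS a limit point.
  x = 34: opens ∋ x are {32, 33, 34}; each meets A ∖ {34}, so x IS a limit point.
Collecting: A' = {33, 34}.


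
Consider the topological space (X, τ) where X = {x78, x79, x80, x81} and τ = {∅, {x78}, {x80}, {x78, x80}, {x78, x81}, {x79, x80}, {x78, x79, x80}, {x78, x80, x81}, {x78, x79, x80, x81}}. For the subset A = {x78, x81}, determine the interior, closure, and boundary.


int(A) = {x78, x81}, cl(A) = {x78, x81}, ∂A = ∅.

Closed sets in (X, τ) are complements of opens:
  closed(X, τ) = {∅, {x79}, {x81}, {x78, x81}, {x79, x80}, {x79, x81}, {x78, x79, x81}, {x79, x80, x81}, {x78, x79, x80, x81}}.
int(A) = ⋃ {U ∈ τ : U ⊆ A}. Opens contained in A: ∅, {x78}, {x78, x81}.
Taking the union of these: int(A) = {x78, x81}.
cl(A) = ⋂ {C closed : A ⊆ C}. Closed sets containing A: {x78, x81}, {x78, x79, x81}, {x78, x79, x80, x81}.
Intersecting these: cl(A) = {x78, x81}.
∂A = cl(A) ∖ int(A) = {x78, x81} ∖ {x78, x81} = ∅.


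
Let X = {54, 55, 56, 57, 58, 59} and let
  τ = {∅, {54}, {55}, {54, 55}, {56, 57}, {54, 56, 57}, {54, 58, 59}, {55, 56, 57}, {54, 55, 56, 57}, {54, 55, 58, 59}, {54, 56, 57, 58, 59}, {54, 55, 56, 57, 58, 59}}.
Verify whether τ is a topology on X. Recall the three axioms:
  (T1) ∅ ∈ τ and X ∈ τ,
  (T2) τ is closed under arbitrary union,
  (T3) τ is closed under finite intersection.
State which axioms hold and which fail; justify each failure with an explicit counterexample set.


τ IS a topology on X.

Axiom (T1): ∅ ∈ τ? Yes; X ∈ τ? Yes.
Axiom (T2/T3): check pairwise unions and intersections of members of τ.
All pairwise intersections and unions checked — each lies in τ. Therefore τ satisfies (T1), (T2), (T3): it IS a topology on X.


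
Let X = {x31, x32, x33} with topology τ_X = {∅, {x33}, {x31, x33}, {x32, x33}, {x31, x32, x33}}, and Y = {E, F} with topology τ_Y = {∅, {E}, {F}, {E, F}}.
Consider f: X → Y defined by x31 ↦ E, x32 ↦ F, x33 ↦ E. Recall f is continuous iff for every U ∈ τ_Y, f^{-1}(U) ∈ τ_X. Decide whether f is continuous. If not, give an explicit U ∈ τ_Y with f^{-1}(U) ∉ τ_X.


f is NOT continuous.

Compute f^{-1}(U) for each U ∈ τ_Y:
  U = ∅: f^{-1}(U) = ∅ ∈ τ_X ✓.
  U = {E}: f^{-1}(U) = {x31, x33} ∈ τ_X ✓.
  U = {F}: f^{-1}(U) = {x32} ∉ τ_X ✗.
  U = {E, F}: f^{-1}(U) = {x31, x32, x33} ∈ τ_X ✓.
Found U = {F} with f^{-1}(U) = {x32} not in τ_X. Therefore f is NOT continuous.


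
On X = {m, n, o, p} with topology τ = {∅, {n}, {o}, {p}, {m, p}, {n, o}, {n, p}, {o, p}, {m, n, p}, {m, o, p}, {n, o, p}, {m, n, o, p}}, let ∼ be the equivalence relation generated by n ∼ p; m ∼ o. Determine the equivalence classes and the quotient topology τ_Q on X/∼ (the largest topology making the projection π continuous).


X/∼ = {[m=o], [n=p]}; |τ_Q| = 3.

Equivalence classes: [m=o], [n=p].
Quotient map π: X → X/∼ sends m ↦ [m=o], n ↦ [n=p], o ↦ [m=o], p ↦ [n=p].
For each subset V ⊆ X/∼, compute π^{-1}(V) ⊆ X and check whether π^{-1}(V) ∈ τ. V is open in τ_Q iff π^{-1}(V) ∈ τ.
  V = {}: π^{-1}(V) = ∅ ∈ τ ✓.
  V = {[m=o]}: π^{-1}(V) = {m, o} ∉ τ ✗.
  V = {[n=p]}: π^{-1}(V) = {n, p} ∈ τ ✓.
  V = {[m=o], [n=p]}: π^{-1}(V) = {m, n, o, p} ∈ τ ✓.
Open sets in the quotient: τ_Q = {{}, {[n=p]}, {[m=o], [n=p]}} (3 elements).


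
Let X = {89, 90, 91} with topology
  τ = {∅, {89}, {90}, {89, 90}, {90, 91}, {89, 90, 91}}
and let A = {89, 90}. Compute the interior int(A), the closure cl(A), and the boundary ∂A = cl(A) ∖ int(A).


int(A) = {89, 90}, cl(A) = {89, 90, 91}, ∂A = {91}.

Closed sets in (X, τ) are complements of opens:
  closed(X, τ) = {∅, {89}, {91}, {89, 91}, {90, 91}, {89, 90, 91}}.
int(A) = ⋃ {U ∈ τ : U ⊆ A}. Opens contained in A: ∅, {89}, {90}, {89, 90}.
Taking the union of these: int(A) = {89, 90}.
cl(A) = ⋂ {C closed : A ⊆ C}. Closed sets containing A: {89, 90, 91}.
Intersecting these: cl(A) = {89, 90, 91}.
∂A = cl(A) ∖ int(A) = {89, 90, 91} ∖ {89, 90} = {91}.


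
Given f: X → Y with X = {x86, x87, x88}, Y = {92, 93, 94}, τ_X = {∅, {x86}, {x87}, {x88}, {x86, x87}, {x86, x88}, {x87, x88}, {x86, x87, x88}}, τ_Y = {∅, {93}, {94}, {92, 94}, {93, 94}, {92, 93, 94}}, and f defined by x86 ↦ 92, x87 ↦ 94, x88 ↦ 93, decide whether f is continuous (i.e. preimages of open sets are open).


f IS continuous.

Compute f^{-1}(U) for each U ∈ τ_Y:
  U = ∅: f^{-1}(U) = ∅ ∈ τ_X ✓.
  U = {93}: f^{-1}(U) = {x88} ∈ τ_X ✓.
  U = {94}: f^{-1}(U) = {x87} ∈ τ_X ✓.
  U = {92, 94}: f^{-1}(U) = {x86, x87} ∈ τ_X ✓.
  U = {93, 94}: f^{-1}(U) = {x87, x88} ∈ τ_X ✓.
  U = {92, 93, 94}: f^{-1}(U) = {x86, x87, x88} ∈ τ_X ✓.
Every preimage lies in τ_X, so f IS continuous.


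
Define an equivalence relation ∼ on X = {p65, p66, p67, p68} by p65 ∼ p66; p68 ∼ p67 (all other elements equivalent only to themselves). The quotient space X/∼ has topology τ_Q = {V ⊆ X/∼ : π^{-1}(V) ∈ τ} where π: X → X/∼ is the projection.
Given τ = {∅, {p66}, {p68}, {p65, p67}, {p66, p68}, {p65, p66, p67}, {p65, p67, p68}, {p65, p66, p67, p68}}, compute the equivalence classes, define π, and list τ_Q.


X/∼ = {[p65=p66], [p67=p68]}; |τ_Q| = 2.

Equivalence classes: [p65=p66], [p67=p68].
Quotient map π: X → X/∼ sends p65 ↦ [p65=p66], p66 ↦ [p65=p66], p67 ↦ [p67=p68], p68 ↦ [p67=p68].
For each subset V ⊆ X/∼, compute π^{-1}(V) ⊆ X and check whether π^{-1}(V) ∈ τ. V is open in τ_Q iff π^{-1}(V) ∈ τ.
  V = {}: π^{-1}(V) = ∅ ∈ τ ✓.
  V = {[p65=p66]}: π^{-1}(V) = {p65, p66} ∉ τ ✗.
  V = {[p67=p68]}: π^{-1}(V) = {p67, p68} ∉ τ ✗.
  V = {[p65=p66], [p67=p68]}: π^{-1}(V) = {p65, p66, p67, p68} ∈ τ ✓.
Open sets in the quotient: τ_Q = {{}, {[p65=p66], [p67=p68]}} (2 elements).


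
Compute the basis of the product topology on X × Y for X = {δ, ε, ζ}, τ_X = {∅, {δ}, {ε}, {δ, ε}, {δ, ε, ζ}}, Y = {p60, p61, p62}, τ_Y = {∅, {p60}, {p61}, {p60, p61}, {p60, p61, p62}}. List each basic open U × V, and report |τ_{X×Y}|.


Basis B = {∅ × ∅, {δ} × {p60}, {δ} × {p61}, {ε} × {p60}, {ε} × {p61}, {δ} × {p60, p61}, {δ, ε} × {p60}, {δ, ε} × {p61}, {ε} × {p60, p61}, {δ} × {p60, p61, p62}, {δ, ε, ζ} × {p60}, {δ, ε, ζ} × {p61}, {ε} × {p60, p61, p62}, {δ, ε} × {p60, p61}, {δ, ε} × {p60, p61, p62}, {δ, ε, ζ} × {p60, p61}, {δ, ε, ζ} × {p60, p61, p62}}; |τ_{X×Y}| = 48.

Enumerate products U × V with U ∈ τ_X, V ∈ τ_Y (deduplicated):
  ∅ × ∅ = {} (∅)
  {δ} × {p60} = {(δ,p60)}
  {δ} × {p61} = {(δ,p61)}
  {ε} × {p60} = {(ε,p60)}
  {ε} × {p61} = {(ε,p61)}
  {δ} × {p60, p61} = {(δ,p60), (δ,p61)}
  {δ, ε} × {p60} = {(δ,p60), (ε,p60)}
  {δ, ε} × {p61} = {(δ,p61), (ε,p61)}
  {ε} × {p60, p61} = {(ε,p60), (ε,p61)}
  {δ} × {p60, p61, p62} = {(δ,p60), (δ,p61), (δ,p62)}
  {δ, ε, ζ} × {p60} = {(δ,p60), (ε,p60), (ζ,p60)}
  {δ, ε, ζ} × {p61} = {(δ,p61), (ε,p61), (ζ,p61)}
  {ε} × {p60, p61, p62} = {(ε,p60), (ε,p61), (ε,p62)}
  {δ, ε} × {p60, p61} = {(δ,p60), (δ,p61), (ε,p60), (ε,p61)}
  {δ, ε} × {p60, p61, p62} = {(δ,p60), (δ,p61), (δ,p62), (ε,p60), (ε,p61), (ε,p62)}
  {δ, ε, ζ} × {p60, p61} = {(δ,p60), (δ,p61), (ε,p60), (ε,p61), (ζ,p60), (ζ,p61)}
  {δ, ε, ζ} × {p60, p61, p62} = {(δ,p60), (δ,p61), (δ,p62), (ε,p60), (ε,p61), (ε,p62), (ζ,p60), (ζ,p61), (ζ,p62)}
These 17 distinct sets form the basis B.
Close under arbitrary unions to get τ_{X×Y}; counting gives |τ_{X×Y}| = 48.


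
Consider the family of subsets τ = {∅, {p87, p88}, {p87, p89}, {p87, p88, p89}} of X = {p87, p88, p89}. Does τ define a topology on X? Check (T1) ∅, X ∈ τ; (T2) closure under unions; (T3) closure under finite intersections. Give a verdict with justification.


τ is NOT a topology on X.

Axiom (T1): ∅ ∈ τ? Yes; X ∈ τ? Yes.
Axiom (T2/T3): check pairwise unions and intersections of members of τ.
Counterexample for (T3): {p87, p88} ∩ {p87, p89} = {p87} ∉ τ. Therefore τ is NOT a topology.


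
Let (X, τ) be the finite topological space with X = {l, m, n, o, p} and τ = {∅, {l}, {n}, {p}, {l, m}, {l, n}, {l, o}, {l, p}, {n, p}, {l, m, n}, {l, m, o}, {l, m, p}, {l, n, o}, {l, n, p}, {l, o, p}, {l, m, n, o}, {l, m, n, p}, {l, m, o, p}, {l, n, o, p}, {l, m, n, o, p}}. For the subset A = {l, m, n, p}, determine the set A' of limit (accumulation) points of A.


A' = {m, o}

For each x ∈ X, list the open sets U ∈ τ with x ∈ U, then check whether U ∩ (A ∖ {x}) ≠ ∅ for every such U.
  x = l: open {l} ∋ x has {l} ∩ (A ∖ {l}) = ∅, so x is NOT a limit point.
  x = m: opens ∋ x are {l, m}, {l, m, n}, {l, m, o}, {l, m, p}, {l, m, n, o}, {l, m, n, p}, {l, m, o, p}, {l, m, n, o, p}; each meets A ∖ {m}, so x IS a limit point.
  x = n: open {n} ∋ x has {n} ∩ (A ∖ {n}) = ∅, so x is NOT a limit point.
  x = o: opens ∋ x are {l, o}, {l, m, o}, {l, n, o}, {l, o, p}, {l, m, n, o}, {l, m, o, p}, {l, n, o, p}, {l, m, n, o, p}; each meets A ∖ {o}, so x IS a limit point.
  x = p: open {p} ∋ x has {p} ∩ (A ∖ {p}) = ∅, so x is NOT a limit point.
Collecting: A' = {m, o}.


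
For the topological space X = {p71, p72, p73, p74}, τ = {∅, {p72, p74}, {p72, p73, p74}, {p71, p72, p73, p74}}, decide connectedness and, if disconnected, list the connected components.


(X, τ) is connected.

Find clopen sets (U ∈ τ with X ∖ U ∈ τ):
  U = ∅, X ∖ U = {p71, p72, p73, p74} — both open, so U is clopen.
  U = {p71, p72, p73, p74}, X ∖ U = ∅ — both open, so U is clopen.
Only trivial clopens (∅ and X) exist, so (X, τ) is connected.
Compute connected components by grouping points that agree on all clopens:
  component: {p71, p72, p73, p74}


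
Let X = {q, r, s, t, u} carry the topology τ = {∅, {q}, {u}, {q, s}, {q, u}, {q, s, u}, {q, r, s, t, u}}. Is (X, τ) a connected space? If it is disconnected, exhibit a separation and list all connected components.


(X, τ) is connected.

Find clopen sets (U ∈ τ with X ∖ U ∈ τ):
  U = ∅, X ∖ U = {q, r, s, t, u} — both open, so U is clopen.
  U = {q, r, s, t, u}, X ∖ U = ∅ — both open, so U is clopen.
Only trivial clopens (∅ and X) exist, so (X, τ) is connected.
Compute connected components by grouping points that agree on all clopens:
  component: {q, r, s, t, u}


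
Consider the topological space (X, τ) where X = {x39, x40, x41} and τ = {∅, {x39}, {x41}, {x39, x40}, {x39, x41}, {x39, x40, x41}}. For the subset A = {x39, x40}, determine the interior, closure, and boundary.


int(A) = {x39, x40}, cl(A) = {x39, x40}, ∂A = ∅.

Closed sets in (X, τ) are complements of opens:
  closed(X, τ) = {∅, {x40}, {x41}, {x39, x40}, {x40, x41}, {x39, x40, x41}}.
int(A) = ⋃ {U ∈ τ : U ⊆ A}. Opens contained in A: ∅, {x39}, {x39, x40}.
Taking the union of these: int(A) = {x39, x40}.
cl(A) = ⋂ {C closed : A ⊆ C}. Closed sets containing A: {x39, x40}, {x39, x40, x41}.
Intersecting these: cl(A) = {x39, x40}.
∂A = cl(A) ∖ int(A) = {x39, x40} ∖ {x39, x40} = ∅.


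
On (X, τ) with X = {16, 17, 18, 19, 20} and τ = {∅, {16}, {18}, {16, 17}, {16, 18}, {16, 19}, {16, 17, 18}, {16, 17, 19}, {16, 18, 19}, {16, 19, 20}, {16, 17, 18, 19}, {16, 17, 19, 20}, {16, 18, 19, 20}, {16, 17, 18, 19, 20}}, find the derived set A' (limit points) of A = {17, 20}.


A' = ∅

For each x ∈ X, list the open sets U ∈ τ with x ∈ U, then check whether U ∩ (A ∖ {x}) ≠ ∅ for every such U.
  x = 16: open {16} ∋ x has {16} ∩ (A ∖ {16}) = ∅, so x is NOT a limit point.
  x = 17: open {16, 17} ∋ x has {16, 17} ∩ (A ∖ {17}) = ∅, so x is NOT a limit point.
  x = 18: open {18} ∋ x has {18} ∩ (A ∖ {18}) = ∅, so x is NOT a limit point.
  x = 19: open {16, 19} ∋ x has {16, 19} ∩ (A ∖ {19}) = ∅, so x is NOT a limit point.
  x = 20: open {16, 19, 20} ∋ x has {16, 19, 20} ∩ (A ∖ {20}) = ∅, so x is NOT a limit point.
Collecting: A' = ∅.


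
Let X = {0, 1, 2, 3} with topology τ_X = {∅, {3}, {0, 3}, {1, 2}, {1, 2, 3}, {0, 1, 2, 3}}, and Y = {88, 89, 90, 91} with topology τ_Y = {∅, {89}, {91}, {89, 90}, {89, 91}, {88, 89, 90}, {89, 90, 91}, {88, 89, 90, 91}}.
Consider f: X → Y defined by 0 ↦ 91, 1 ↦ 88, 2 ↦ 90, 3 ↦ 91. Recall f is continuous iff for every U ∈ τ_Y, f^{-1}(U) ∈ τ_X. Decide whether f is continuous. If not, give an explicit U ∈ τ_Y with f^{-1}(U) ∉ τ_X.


f is NOT continuous.

Compute f^{-1}(U) for each U ∈ τ_Y:
  U = ∅: f^{-1}(U) = ∅ ∈ τ_X ✓.
  U = {89}: f^{-1}(U) = ∅ ∈ τ_X ✓.
  U = {91}: f^{-1}(U) = {0, 3} ∈ τ_X ✓.
  U = {89, 90}: f^{-1}(U) = {2} ∉ τ_X ✗.
  U = {89, 91}: f^{-1}(U) = {0, 3} ∈ τ_X ✓.
  U = {88, 89, 90}: f^{-1}(U) = {1, 2} ∈ τ_X ✓.
  U = {89, 90, 91}: f^{-1}(U) = {0, 2, 3} ∉ τ_X ✗.
  U = {88, 89, 90, 91}: f^{-1}(U) = {0, 1, 2, 3} ∈ τ_X ✓.
Found U = {89, 90} with f^{-1}(U) = {2} not in τ_X. Therefore f is NOT continuous.


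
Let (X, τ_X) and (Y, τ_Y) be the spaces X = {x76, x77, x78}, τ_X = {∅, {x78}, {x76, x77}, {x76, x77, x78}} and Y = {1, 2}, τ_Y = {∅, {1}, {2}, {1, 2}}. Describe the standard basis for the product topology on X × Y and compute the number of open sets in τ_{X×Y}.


Basis B = {∅ × ∅, {x78} × {1}, {x78} × {2}, {x76, x77} × {1}, {x76, x77} × {2}, {x78} × {1, 2}, {x76, x77, x78} × {1}, {x76, x77, x78} × {2}, {x76, x77} × {1, 2}, {x76, x77, x78} × {1, 2}}; |τ_{X×Y}| = 16.

Enumerate products U × V with U ∈ τ_X, V ∈ τ_Y (deduplicated):
  ∅ × ∅ = {} (∅)
  {x78} × {1} = {(x78,1)}
  {x78} × {2} = {(x78,2)}
  {x76, x77} × {1} = {(x76,1), (x77,1)}
  {x76, x77} × {2} = {(x76,2), (x77,2)}
  {x78} × {1, 2} = {(x78,1), (x78,2)}
  {x76, x77, x78} × {1} = {(x76,1), (x77,1), (x78,1)}
  {x76, x77, x78} × {2} = {(x76,2), (x77,2), (x78,2)}
  {x76, x77} × {1, 2} = {(x76,1), (x76,2), (x77,1), (x77,2)}
  {x76, x77, x78} × {1, 2} = {(x76,1), (x76,2), (x77,1), (x77,2), (x78,1), (x78,2)}
These 10 distinct sets form the basis B.
Close under arbitrary unions to get τ_{X×Y}; counting gives |τ_{X×Y}| = 16.


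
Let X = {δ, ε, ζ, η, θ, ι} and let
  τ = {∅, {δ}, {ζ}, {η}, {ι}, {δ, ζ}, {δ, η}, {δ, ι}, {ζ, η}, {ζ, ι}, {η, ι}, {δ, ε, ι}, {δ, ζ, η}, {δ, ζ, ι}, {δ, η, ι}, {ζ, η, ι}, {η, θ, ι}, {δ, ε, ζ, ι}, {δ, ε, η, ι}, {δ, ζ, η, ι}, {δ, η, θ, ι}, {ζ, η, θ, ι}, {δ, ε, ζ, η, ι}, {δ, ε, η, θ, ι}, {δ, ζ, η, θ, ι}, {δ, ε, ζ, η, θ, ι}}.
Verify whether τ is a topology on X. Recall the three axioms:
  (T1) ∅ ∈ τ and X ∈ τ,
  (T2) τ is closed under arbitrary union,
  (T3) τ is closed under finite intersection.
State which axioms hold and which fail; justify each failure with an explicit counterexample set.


τ IS a topology on X.

Axiom (T1): ∅ ∈ τ? Yes; X ∈ τ? Yes.
Axiom (T2/T3): check pairwise unions and intersections of members of τ.
All pairwise intersections and unions checked — each lies in τ. Therefore τ satisfies (T1), (T2), (T3): it IS a topology on X.


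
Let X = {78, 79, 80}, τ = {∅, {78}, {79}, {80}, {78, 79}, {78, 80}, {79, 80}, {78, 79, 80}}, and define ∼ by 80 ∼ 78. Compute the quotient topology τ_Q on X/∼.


X/∼ = {[78=80], [79]}; |τ_Q| = 4.

Equivalence classes: [78=80], [79].
Quotient map π: X → X/∼ sends 78 ↦ [78=80], 79 ↦ [79], 80 ↦ [78=80].
For each subset V ⊆ X/∼, compute π^{-1}(V) ⊆ X and check whether π^{-1}(V) ∈ τ. V is open in τ_Q iff π^{-1}(V) ∈ τ.
  V = {}: π^{-1}(V) = ∅ ∈ τ ✓.
  V = {[78=80]}: π^{-1}(V) = {78, 80} ∈ τ ✓.
  V = {[79]}: π^{-1}(V) = {79} ∈ τ ✓.
  V = {[78=80], [79]}: π^{-1}(V) = {78, 79, 80} ∈ τ ✓.
Open sets in the quotient: τ_Q = {{}, {[78=80]}, {[79]}, {[78=80], [79]}} (4 elements).


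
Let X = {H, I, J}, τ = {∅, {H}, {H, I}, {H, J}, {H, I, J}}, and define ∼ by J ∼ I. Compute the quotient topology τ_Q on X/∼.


X/∼ = {[H], [I=J]}; |τ_Q| = 3.

Equivalence classes: [H], [I=J].
Quotient map π: X → X/∼ sends H ↦ [H], I ↦ [I=J], J ↦ [I=J].
For each subset V ⊆ X/∼, compute π^{-1}(V) ⊆ X and check whether π^{-1}(V) ∈ τ. V is open in τ_Q iff π^{-1}(V) ∈ τ.
  V = {}: π^{-1}(V) = ∅ ∈ τ ✓.
  V = {[H]}: π^{-1}(V) = {H} ∈ τ ✓.
  V = {[I=J]}: π^{-1}(V) = {I, J} ∉ τ ✗.
  V = {[H], [I=J]}: π^{-1}(V) = {H, I, J} ∈ τ ✓.
Open sets in the quotient: τ_Q = {{}, {[H]}, {[H], [I=J]}} (3 elements).


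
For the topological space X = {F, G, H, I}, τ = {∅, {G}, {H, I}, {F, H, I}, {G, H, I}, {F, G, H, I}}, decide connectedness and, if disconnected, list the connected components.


(X, τ) is disconnected; components = [{G}, {F, H, I}].

Find clopen sets (U ∈ τ with X ∖ U ∈ τ):
  U = ∅, X ∖ U = {F, G, H, I} — both open, so U is clopen.
  U = {G}, X ∖ U = {F, H, I} — both open, so U is clopen.
  U = {F, H, I}, X ∖ U = {G} — both open, so U is clopen.
  U = {F, G, H, I}, X ∖ U = ∅ — both open, so U is clopen.
Nontrivial clopen(s) exist: e.g. {F, H, I}. So (X, τ) is disconnected.
Compute connected components by grouping points that agree on all clopens:
  component: {G}
  component: {F, H, I}


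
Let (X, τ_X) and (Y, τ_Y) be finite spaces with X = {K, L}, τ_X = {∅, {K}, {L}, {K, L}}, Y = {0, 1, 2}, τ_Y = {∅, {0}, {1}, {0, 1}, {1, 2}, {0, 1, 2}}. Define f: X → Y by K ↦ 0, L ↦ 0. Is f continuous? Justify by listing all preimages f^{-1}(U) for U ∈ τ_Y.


f IS continuous.

Compute f^{-1}(U) for each U ∈ τ_Y:
  U = ∅: f^{-1}(U) = ∅ ∈ τ_X ✓.
  U = {0}: f^{-1}(U) = {K, L} ∈ τ_X ✓.
  U = {1}: f^{-1}(U) = ∅ ∈ τ_X ✓.
  U = {0, 1}: f^{-1}(U) = {K, L} ∈ τ_X ✓.
  U = {1, 2}: f^{-1}(U) = ∅ ∈ τ_X ✓.
  U = {0, 1, 2}: f^{-1}(U) = {K, L} ∈ τ_X ✓.
Every preimage lies in τ_X, so f IS continuous.


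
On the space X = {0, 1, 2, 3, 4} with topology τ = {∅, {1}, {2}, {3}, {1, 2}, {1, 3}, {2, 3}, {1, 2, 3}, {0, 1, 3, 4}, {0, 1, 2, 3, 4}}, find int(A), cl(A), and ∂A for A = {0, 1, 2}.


int(A) = {1, 2}, cl(A) = {0, 1, 2, 4}, ∂A = {0, 4}.

Closed sets in (X, τ) are complements of opens:
  closed(X, τ) = {∅, {2}, {0, 4}, {0, 1, 4}, {0, 2, 4}, {0, 3, 4}, {0, 1, 2, 4}, {0, 1, 3, 4}, {0, 2, 3, 4}, {0, 1, 2, 3, 4}}.
int(A) = ⋃ {U ∈ τ : U ⊆ A}. Opens contained in A: ∅, {1}, {2}, {1, 2}.
Taking the union of these: int(A) = {1, 2}.
cl(A) = ⋂ {C closed : A ⊆ C}. Closed sets containing A: {0, 1, 2, 4}, {0, 1, 2, 3, 4}.
Intersecting these: cl(A) = {0, 1, 2, 4}.
∂A = cl(A) ∖ int(A) = {0, 1, 2, 4} ∖ {1, 2} = {0, 4}.


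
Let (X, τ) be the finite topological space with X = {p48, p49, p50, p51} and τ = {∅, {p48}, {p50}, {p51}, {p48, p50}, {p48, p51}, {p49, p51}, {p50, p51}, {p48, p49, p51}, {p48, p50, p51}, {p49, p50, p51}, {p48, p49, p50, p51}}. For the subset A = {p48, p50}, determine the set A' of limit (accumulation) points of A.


A' = ∅

For each x ∈ X, list the open sets U ∈ τ with x ∈ U, then check whether U ∩ (A ∖ {x}) ≠ ∅ for every such U.
  x = p48: open {p48} ∋ x has {p48} ∩ (A ∖ {p48}) = ∅, so x is NOT a limit point.
  x = p49: open {p49, p51} ∋ x has {p49, p51} ∩ (A ∖ {p49}) = ∅, so x is NOT a limit point.
  x = p50: open {p50} ∋ x has {p50} ∩ (A ∖ {p50}) = ∅, so x is NOT a limit point.
  x = p51: open {p51} ∋ x has {p51} ∩ (A ∖ {p51}) = ∅, so x is NOT a limit point.
Collecting: A' = ∅.


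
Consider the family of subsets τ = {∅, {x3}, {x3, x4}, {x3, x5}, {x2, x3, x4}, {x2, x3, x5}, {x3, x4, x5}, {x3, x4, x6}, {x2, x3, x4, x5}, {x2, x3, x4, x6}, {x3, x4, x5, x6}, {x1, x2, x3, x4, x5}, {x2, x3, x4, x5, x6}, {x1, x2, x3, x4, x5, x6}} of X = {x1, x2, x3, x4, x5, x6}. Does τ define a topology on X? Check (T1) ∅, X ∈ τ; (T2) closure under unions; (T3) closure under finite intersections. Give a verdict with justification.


τ is NOT a topology on X.

Axiom (T1): ∅ ∈ τ? Yes; X ∈ τ? Yes.
Axiom (T2/T3): check pairwise unions and intersections of members of τ.
Counterexample for (T3): {x2, x3, x4} ∩ {x2, x3, x5} = {x2, x3} ∉ τ. Therefore τ is NOT a topology.


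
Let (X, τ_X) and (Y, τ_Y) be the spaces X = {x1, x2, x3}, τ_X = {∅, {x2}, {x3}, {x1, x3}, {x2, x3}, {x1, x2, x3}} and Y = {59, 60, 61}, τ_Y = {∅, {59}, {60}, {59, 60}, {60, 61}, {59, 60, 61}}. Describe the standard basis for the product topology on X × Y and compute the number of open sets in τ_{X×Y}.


Basis B = {∅ × ∅, {x2} × {59}, {x2} × {60}, {x3} × {59}, {x3} × {60}, {x1, x3} × {59}, {x1, x3} × {60}, {x2} × {59, 60}, {x2, x3} × {59}, {x2} × {60, 61}, {x2, x3} × {60}, {x3} × {59, 60}, {x3} × {60, 61}, {x1, x2, x3} × {59}, {x1, x2, x3} × {60}, {x2} × {59, 60, 61}, {x3} × {59, 60, 61}, {x1, x3} × {59, 60}, {x1, x3} × {60, 61}, {x2, x3} × {59, 60}, {x2, x3} × {60, 61}, {x1, x3} × {59, 60, 61}, {x1, x2, x3} × {59, 60}, {x1, x2, x3} × {60, 61}, {x2, x3} × {59, 60, 61}, {x1, x2, x3} × {59, 60, 61}}; |τ_{X×Y}| = 108.

Enumerate products U × V with U ∈ τ_X, V ∈ τ_Y (deduplicated):
  ∅ × ∅ = {} (∅)
  {x2} × {59} = {(x2,59)}
  {x2} × {60} = {(x2,60)}
  {x3} × {59} = {(x3,59)}
  {x3} × {60} = {(x3,60)}
  {x1, x3} × {59} = {(x1,59), (x3,59)}
  {x1, x3} × {60} = {(x1,60), (x3,60)}
  {x2} × {59, 60} = {(x2,59), (x2,60)}
  {x2, x3} × {59} = {(x2,59), (x3,59)}
  {x2} × {60, 61} = {(x2,60), (x2,61)}
  {x2, x3} × {60} = {(x2,60), (x3,60)}
  {x3} × {59, 60} = {(x3,59), (x3,60)}
  {x3} × {60, 61} = {(x3,60), (x3,61)}
  {x1, x2, x3} × {59} = {(x1,59), (x2,59), (x3,59)}
  {x1, x2, x3} × {60} = {(x1,60), (x2,60), (x3,60)}
  {x2} × {59, 60, 61} = {(x2,59), (x2,60), (x2,61)}
  {x3} × {59, 60, 61} = {(x3,59), (x3,60), (x3,61)}
  {x1, x3} × {59, 60} = {(x1,59), (x1,60), (x3,59), (x3,60)}
  {x1, x3} × {60, 61} = {(x1,60), (x1,61), (x3,60), (x3,61)}
  {x2, x3} × {59, 60} = {(x2,59), (x2,60), (x3,59), (x3,60)}
  {x2, x3} × {60, 61} = {(x2,60), (x2,61), (x3,60), (x3,61)}
  {x1, x3} × {59, 60, 61} = {(x1,59), (x1,60), (x1,61), (x3,59), (x3,60), (x3,61)}
  {x1, x2, x3} × {59, 60} = {(x1,59), (x1,60), (x2,59), (x2,60), (x3,59), (x3,60)}
  {x1, x2, x3} × {60, 61} = {(x1,60), (x1,61), (x2,60), (x2,61), (x3,60), (x3,61)}
  {x2, x3} × {59, 60, 61} = {(x2,59), (x2,60), (x2,61), (x3,59), (x3,60), (x3,61)}
  {x1, x2, x3} × {59, 60, 61} = {(x1,59), (x1,60), (x1,61), (x2,59), (x2,60), (x2,61), (x3,59), (x3,60), (x3,61)}
These 26 distinct sets form the basis B.
Close under arbitrary unions to get τ_{X×Y}; counting gives |τ_{X×Y}| = 108.


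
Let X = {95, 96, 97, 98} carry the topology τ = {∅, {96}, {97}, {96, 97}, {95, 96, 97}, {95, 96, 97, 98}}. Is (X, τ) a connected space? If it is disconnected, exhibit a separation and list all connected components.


(X, τ) is connected.

Find clopen sets (U ∈ τ with X ∖ U ∈ τ):
  U = ∅, X ∖ U = {95, 96, 97, 98} — both open, so U is clopen.
  U = {95, 96, 97, 98}, X ∖ U = ∅ — both open, so U is clopen.
Only trivial clopens (∅ and X) exist, so (X, τ) is connected.
Compute connected components by grouping points that agree on all clopens:
  component: {95, 96, 97, 98}


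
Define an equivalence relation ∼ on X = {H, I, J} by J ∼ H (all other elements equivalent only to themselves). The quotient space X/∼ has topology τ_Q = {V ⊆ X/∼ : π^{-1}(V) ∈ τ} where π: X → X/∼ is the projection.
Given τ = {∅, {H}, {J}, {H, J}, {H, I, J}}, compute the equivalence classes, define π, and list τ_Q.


X/∼ = {[H=J], [I]}; |τ_Q| = 3.

Equivalence classes: [H=J], [I].
Quotient map π: X → X/∼ sends H ↦ [H=J], I ↦ [I], J ↦ [H=J].
For each subset V ⊆ X/∼, compute π^{-1}(V) ⊆ X and check whether π^{-1}(V) ∈ τ. V is open in τ_Q iff π^{-1}(V) ∈ τ.
  V = {}: π^{-1}(V) = ∅ ∈ τ ✓.
  V = {[H=J]}: π^{-1}(V) = {H, J} ∈ τ ✓.
  V = {[I]}: π^{-1}(V) = {I} ∉ τ ✗.
  V = {[H=J], [I]}: π^{-1}(V) = {H, I, J} ∈ τ ✓.
Open sets in the quotient: τ_Q = {{}, {[H=J]}, {[H=J], [I]}} (3 elements).


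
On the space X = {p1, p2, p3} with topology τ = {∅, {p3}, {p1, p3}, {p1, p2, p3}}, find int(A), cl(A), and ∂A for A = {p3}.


int(A) = {p3}, cl(A) = {p1, p2, p3}, ∂A = {p1, p2}.

Closed sets in (X, τ) are complements of opens:
  closed(X, τ) = {∅, {p2}, {p1, p2}, {p1, p2, p3}}.
int(A) = ⋃ {U ∈ τ : U ⊆ A}. Opens contained in A: ∅, {p3}.
Taking the union of these: int(A) = {p3}.
cl(A) = ⋂ {C closed : A ⊆ C}. Closed sets containing A: {p1, p2, p3}.
Intersecting these: cl(A) = {p1, p2, p3}.
∂A = cl(A) ∖ int(A) = {p1, p2, p3} ∖ {p3} = {p1, p2}.


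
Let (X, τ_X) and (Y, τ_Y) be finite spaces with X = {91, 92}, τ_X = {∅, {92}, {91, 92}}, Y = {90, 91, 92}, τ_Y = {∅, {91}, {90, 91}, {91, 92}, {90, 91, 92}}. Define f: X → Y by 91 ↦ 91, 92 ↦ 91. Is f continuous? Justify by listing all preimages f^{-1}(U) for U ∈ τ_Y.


f IS continuous.

Compute f^{-1}(U) for each U ∈ τ_Y:
  U = ∅: f^{-1}(U) = ∅ ∈ τ_X ✓.
  U = {91}: f^{-1}(U) = {91, 92} ∈ τ_X ✓.
  U = {90, 91}: f^{-1}(U) = {91, 92} ∈ τ_X ✓.
  U = {91, 92}: f^{-1}(U) = {91, 92} ∈ τ_X ✓.
  U = {90, 91, 92}: f^{-1}(U) = {91, 92} ∈ τ_X ✓.
Every preimage lies in τ_X, so f IS continuous.


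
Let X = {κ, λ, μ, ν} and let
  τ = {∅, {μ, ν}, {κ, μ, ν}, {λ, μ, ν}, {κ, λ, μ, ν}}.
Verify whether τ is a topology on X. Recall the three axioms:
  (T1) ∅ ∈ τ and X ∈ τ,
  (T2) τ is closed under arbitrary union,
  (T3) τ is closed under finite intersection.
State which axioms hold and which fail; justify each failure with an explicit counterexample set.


τ IS a topology on X.

Axiom (T1): ∅ ∈ τ? Yes; X ∈ τ? Yes.
Axiom (T2/T3): check pairwise unions and intersections of members of τ.
All pairwise intersections and unions checked — each lies in τ. Therefore τ satisfies (T1), (T2), (T3): it IS a topology on X.


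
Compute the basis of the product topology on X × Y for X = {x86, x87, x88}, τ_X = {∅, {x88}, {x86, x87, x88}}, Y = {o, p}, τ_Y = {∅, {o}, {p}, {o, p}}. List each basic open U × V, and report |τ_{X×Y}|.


Basis B = {∅ × ∅, {x88} × {o}, {x88} × {p}, {x88} × {o, p}, {x86, x87, x88} × {o}, {x86, x87, x88} × {p}, {x86, x87, x88} × {o, p}}; |τ_{X×Y}| = 9.

Enumerate products U × V with U ∈ τ_X, V ∈ τ_Y (deduplicated):
  ∅ × ∅ = {} (∅)
  {x88} × {o} = {(x88,o)}
  {x88} × {p} = {(x88,p)}
  {x88} × {o, p} = {(x88,o), (x88,p)}
  {x86, x87, x88} × {o} = {(x86,o), (x87,o), (x88,o)}
  {x86, x87, x88} × {p} = {(x86,p), (x87,p), (x88,p)}
  {x86, x87, x88} × {o, p} = {(x86,o), (x86,p), (x87,o), (x87,p), (x88,o), (x88,p)}
These 7 distinct sets form the basis B.
Close under arbitrary unions to get τ_{X×Y}; counting gives |τ_{X×Y}| = 9.


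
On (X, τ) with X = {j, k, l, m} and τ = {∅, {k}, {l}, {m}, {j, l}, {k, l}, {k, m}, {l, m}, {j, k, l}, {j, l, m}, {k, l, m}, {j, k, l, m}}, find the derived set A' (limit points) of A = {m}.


A' = ∅

For each x ∈ X, list the open sets U ∈ τ with x ∈ U, then check whether U ∩ (A ∖ {x}) ≠ ∅ for every such U.
  x = j: open {j, l} ∋ x has {j, l} ∩ (A ∖ {j}) = ∅, so x is NOT a limit point.
  x = k: open {k} ∋ x has {k} ∩ (A ∖ {k}) = ∅, so x is NOT a limit point.
  x = l: open {l} ∋ x has {l} ∩ (A ∖ {l}) = ∅, so x is NOT a limit point.
  x = m: open {m} ∋ x has {m} ∩ (A ∖ {m}) = ∅, so x is NOT a limit point.
Collecting: A' = ∅.


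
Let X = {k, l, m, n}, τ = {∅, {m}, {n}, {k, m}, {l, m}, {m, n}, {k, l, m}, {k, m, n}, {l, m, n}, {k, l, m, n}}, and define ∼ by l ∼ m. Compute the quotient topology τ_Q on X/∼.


X/∼ = {[k], [l=m], [n]}; |τ_Q| = 6.

Equivalence classes: [k], [l=m], [n].
Quotient map π: X → X/∼ sends k ↦ [k], l ↦ [l=m], m ↦ [l=m], n ↦ [n].
For each subset V ⊆ X/∼, compute π^{-1}(V) ⊆ X and check whether π^{-1}(V) ∈ τ. V is open in τ_Q iff π^{-1}(V) ∈ τ.
  V = {}: π^{-1}(V) = ∅ ∈ τ ✓.
  V = {[k]}: π^{-1}(V) = {k} ∉ τ ✗.
  V = {[l=m]}: π^{-1}(V) = {l, m} ∈ τ ✓.
  V = {[k], [l=m]}: π^{-1}(V) = {k, l, m} ∈ τ ✓.
  V = {[n]}: π^{-1}(V) = {n} ∈ τ ✓.
  V = {[k], [n]}: π^{-1}(V) = {k, n} ∉ τ ✗.
  V = {[l=m], [n]}: π^{-1}(V) = {l, m, n} ∈ τ ✓.
  V = {[k], [l=m], [n]}: π^{-1}(V) = {k, l, m, n} ∈ τ ✓.
Open sets in the quotient: τ_Q = {{}, {[l=m]}, {[k], [l=m]}, {[n]}, {[l=m], [n]}, {[k], [l=m], [n]}} (6 elements).


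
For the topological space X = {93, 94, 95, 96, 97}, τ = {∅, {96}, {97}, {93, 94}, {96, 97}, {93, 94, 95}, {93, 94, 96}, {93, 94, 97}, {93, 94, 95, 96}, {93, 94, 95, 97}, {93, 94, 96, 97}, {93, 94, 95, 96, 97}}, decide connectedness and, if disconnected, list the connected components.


(X, τ) is disconnected; components = [{96}, {97}, {93, 94, 95}].

Find clopen sets (U ∈ τ with X ∖ U ∈ τ):
  U = ∅, X ∖ U = {93, 94, 95, 96, 97} — both open, so U is clopen.
  U = {96}, X ∖ U = {93, 94, 95, 97} — both open, so U is clopen.
  U = {97}, X ∖ U = {93, 94, 95, 96} — both open, so U is clopen.
  U = {96, 97}, X ∖ U = {93, 94, 95} — both open, so U is clopen.
  U = {93, 94, 95}, X ∖ U = {96, 97} — both open, so U is clopen.
  U = {93, 94, 95, 96}, X ∖ U = {97} — both open, so U is clopen.
  U = {93, 94, 95, 97}, X ∖ U = {96} — both open, so U is clopen.
  U = {93, 94, 95, 96, 97}, X ∖ U = ∅ — both open, so U is clopen.
Nontrivial clopen(s) exist: e.g. {93, 94, 95}. So (X, τ) is disconnected.
Compute connected components by grouping points that agree on all clopens:
  component: {96}
  component: {97}
  component: {93, 94, 95}


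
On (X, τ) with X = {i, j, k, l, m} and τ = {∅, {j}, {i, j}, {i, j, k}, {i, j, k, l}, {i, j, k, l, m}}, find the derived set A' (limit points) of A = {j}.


A' = {i, k, l, m}

For each x ∈ X, list the open sets U ∈ τ with x ∈ U, then check whether U ∩ (A ∖ {x}) ≠ ∅ for every such U.
  x = i: opens ∋ x are {i, j}, {i, j, k}, {i, j, k, l}, {i, j, k, l, m}; each meets A ∖ {i}, so x IS a limit point.
  x = j: open {j} ∋ x has {j} ∩ (A ∖ {j}) = ∅, so x is NOT a limit point.
  x = k: opens ∋ x are {i, j, k}, {i, j, k, l}, {i, j, k, l, m}; each meets A ∖ {k}, so x IS a limit point.
  x = l: opens ∋ x are {i, j, k, l}, {i, j, k, l, m}; each meets A ∖ {l}, so x IS a limit point.
  x = m: opens ∋ x are {i, j, k, l, m}; each meets A ∖ {m}, so x IS a limit point.
Collecting: A' = {i, k, l, m}.


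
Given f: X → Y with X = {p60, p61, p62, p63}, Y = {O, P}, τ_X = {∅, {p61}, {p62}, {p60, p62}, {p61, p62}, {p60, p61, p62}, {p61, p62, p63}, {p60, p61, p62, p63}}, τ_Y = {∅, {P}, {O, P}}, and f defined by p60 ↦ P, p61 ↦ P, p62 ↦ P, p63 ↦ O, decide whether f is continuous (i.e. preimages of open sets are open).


f IS continuous.

Compute f^{-1}(U) for each U ∈ τ_Y:
  U = ∅: f^{-1}(U) = ∅ ∈ τ_X ✓.
  U = {P}: f^{-1}(U) = {p60, p61, p62} ∈ τ_X ✓.
  U = {O, P}: f^{-1}(U) = {p60, p61, p62, p63} ∈ τ_X ✓.
Every preimage lies in τ_X, so f IS continuous.


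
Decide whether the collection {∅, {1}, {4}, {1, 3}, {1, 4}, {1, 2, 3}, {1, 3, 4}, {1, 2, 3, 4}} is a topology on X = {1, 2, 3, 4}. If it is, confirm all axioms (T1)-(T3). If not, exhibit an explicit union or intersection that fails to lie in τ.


τ IS a topology on X.

Axiom (T1): ∅ ∈ τ? Yes; X ∈ τ? Yes.
Axiom (T2/T3): check pairwise unions and intersections of members of τ.
All pairwise intersections and unions checked — each lies in τ. Therefore τ satisfies (T1), (T2), (T3): it IS a topology on X.


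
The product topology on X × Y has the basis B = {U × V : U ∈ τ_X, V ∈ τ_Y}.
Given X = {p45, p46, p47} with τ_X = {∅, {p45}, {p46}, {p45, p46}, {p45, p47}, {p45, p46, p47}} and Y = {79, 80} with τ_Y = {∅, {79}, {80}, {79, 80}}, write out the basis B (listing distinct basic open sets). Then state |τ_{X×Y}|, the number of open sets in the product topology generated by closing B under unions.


Basis B = {∅ × ∅, {p45} × {79}, {p45} × {80}, {p46} × {79}, {p46} × {80}, {p45} × {79, 80}, {p45, p46} × {79}, {p45, p47} × {79}, {p45, p46} × {80}, {p45, p47} × {80}, {p46} × {79, 80}, {p45, p46, p47} × {79}, {p45, p46, p47} × {80}, {p45, p46} × {79, 80}, {p45, p47} × {79, 80}, {p45, p46, p47} × {79, 80}}; |τ_{X×Y}| = 36.

Enumerate products U × V with U ∈ τ_X, V ∈ τ_Y (deduplicated):
  ∅ × ∅ = {} (∅)
  {p45} × {79} = {(p45,79)}
  {p45} × {80} = {(p45,80)}
  {p46} × {79} = {(p46,79)}
  {p46} × {80} = {(p46,80)}
  {p45} × {79, 80} = {(p45,79), (p45,80)}
  {p45, p46} × {79} = {(p45,79), (p46,79)}
  {p45, p47} × {79} = {(p45,79), (p47,79)}
  {p45, p46} × {80} = {(p45,80), (p46,80)}
  {p45, p47} × {80} = {(p45,80), (p47,80)}
  {p46} × {79, 80} = {(p46,79), (p46,80)}
  {p45, p46, p47} × {79} = {(p45,79), (p46,79), (p47,79)}
  {p45, p46, p47} × {80} = {(p45,80), (p46,80), (p47,80)}
  {p45, p46} × {79, 80} = {(p45,79), (p45,80), (p46,79), (p46,80)}
  {p45, p47} × {79, 80} = {(p45,79), (p45,80), (p47,79), (p47,80)}
  {p45, p46, p47} × {79, 80} = {(p45,79), (p45,80), (p46,79), (p46,80), (p47,79), (p47,80)}
These 16 distinct sets form the basis B.
Close under arbitrary unions to get τ_{X×Y}; counting gives |τ_{X×Y}| = 36.
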